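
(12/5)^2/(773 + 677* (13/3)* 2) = 432/498025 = 0.00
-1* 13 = -13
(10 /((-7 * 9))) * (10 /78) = -50 /2457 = -0.02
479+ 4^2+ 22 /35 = 17347 /35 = 495.63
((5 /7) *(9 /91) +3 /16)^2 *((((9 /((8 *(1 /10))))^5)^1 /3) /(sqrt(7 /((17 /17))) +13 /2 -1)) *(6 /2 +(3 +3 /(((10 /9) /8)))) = 21544356516024375 /824366792704 -1958577865093125 *sqrt(7) /412183396352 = 13562.58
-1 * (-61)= 61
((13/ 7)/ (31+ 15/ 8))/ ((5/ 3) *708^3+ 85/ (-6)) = 624/ 6533615173435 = 0.00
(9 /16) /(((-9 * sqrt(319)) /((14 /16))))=-0.00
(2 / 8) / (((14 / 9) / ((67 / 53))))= 0.20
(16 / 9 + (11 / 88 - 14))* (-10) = 4355 / 36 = 120.97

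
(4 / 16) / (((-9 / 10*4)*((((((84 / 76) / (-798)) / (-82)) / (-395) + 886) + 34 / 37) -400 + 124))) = -1081583075 / 9514937705094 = -0.00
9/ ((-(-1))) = 9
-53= -53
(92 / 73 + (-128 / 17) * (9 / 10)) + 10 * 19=1144722 / 6205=184.48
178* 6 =1068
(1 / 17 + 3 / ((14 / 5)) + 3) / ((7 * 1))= 983 / 1666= 0.59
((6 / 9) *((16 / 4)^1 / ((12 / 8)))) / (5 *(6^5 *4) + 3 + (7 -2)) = 2 / 174969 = 0.00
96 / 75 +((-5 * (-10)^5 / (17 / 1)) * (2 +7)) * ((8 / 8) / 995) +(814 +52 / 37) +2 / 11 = 37275723992 / 34422025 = 1082.90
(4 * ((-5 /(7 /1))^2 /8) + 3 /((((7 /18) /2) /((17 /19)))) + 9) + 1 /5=216547 /9310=23.26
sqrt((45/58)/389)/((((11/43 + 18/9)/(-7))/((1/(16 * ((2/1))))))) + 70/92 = 35/46-903 * sqrt(112810)/70032448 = 0.76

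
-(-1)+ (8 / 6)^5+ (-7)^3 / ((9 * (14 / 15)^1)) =-17311 / 486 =-35.62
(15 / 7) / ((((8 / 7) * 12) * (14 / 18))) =0.20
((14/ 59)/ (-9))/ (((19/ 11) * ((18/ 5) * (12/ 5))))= -1925/ 1089612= -0.00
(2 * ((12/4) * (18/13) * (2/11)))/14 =108/1001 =0.11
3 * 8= 24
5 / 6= 0.83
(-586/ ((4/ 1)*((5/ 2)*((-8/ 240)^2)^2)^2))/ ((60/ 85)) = -21786894000000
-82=-82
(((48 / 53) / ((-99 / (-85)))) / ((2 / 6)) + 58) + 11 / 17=604371 / 9911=60.98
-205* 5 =-1025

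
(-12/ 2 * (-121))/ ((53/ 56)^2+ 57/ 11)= 25044096/ 209651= 119.46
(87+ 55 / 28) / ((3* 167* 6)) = 2491 / 84168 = 0.03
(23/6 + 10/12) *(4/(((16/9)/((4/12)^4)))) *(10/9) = 35/243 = 0.14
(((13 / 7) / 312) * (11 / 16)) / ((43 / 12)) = 11 / 9632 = 0.00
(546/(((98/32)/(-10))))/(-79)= 12480/553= 22.57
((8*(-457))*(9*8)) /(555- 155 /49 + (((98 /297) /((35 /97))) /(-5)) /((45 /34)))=-1077416802000 /2258119393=-477.13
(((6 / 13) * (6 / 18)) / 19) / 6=1 / 741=0.00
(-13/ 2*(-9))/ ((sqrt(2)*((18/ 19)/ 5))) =1235*sqrt(2)/ 8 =218.32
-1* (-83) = 83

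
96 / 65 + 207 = 13551 / 65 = 208.48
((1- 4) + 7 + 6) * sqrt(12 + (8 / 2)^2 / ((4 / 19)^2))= 10 * sqrt(373)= 193.13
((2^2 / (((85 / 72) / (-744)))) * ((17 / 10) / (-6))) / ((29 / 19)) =339264 / 725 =467.95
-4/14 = -2/7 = -0.29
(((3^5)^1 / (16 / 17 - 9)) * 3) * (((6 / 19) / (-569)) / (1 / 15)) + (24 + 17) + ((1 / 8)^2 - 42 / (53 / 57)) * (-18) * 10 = 8169.51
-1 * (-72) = 72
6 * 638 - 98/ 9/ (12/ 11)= 3818.02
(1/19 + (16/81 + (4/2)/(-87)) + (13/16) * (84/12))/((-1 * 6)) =-4223645/4284576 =-0.99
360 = 360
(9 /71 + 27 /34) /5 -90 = -1084077 /12070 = -89.82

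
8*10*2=160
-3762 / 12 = -627 / 2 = -313.50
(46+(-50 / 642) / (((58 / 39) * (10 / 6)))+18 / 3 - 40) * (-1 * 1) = -74277 / 6206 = -11.97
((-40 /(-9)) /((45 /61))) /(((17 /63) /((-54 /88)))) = -2562 /187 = -13.70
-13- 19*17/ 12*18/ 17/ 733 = -19115/ 1466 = -13.04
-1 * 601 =-601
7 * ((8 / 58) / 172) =7 / 1247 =0.01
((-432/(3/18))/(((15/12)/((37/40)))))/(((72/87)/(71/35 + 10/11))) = -65532402/9625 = -6808.56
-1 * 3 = -3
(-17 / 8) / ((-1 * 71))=17 / 568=0.03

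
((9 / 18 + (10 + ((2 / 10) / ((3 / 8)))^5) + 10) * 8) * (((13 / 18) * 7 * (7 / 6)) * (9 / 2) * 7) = 139120403149 / 4556250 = 30533.97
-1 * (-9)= 9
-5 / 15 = -1 / 3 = -0.33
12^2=144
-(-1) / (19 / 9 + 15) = 9 / 154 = 0.06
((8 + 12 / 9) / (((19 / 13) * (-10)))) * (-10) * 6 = 38.32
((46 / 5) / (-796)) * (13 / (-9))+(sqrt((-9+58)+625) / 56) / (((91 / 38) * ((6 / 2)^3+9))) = 19 * sqrt(674) / 91728+299 / 17910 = 0.02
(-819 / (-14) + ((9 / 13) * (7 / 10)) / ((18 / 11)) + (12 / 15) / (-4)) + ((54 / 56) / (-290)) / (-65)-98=-20797323 / 527800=-39.40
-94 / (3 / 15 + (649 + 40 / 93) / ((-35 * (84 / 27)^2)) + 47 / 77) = 879561760 / 10355061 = 84.94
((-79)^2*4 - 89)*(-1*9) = -223875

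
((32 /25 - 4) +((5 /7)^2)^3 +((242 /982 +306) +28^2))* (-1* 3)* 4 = -18848805936456 /1444141475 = -13051.91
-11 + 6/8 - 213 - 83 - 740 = -4185/4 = -1046.25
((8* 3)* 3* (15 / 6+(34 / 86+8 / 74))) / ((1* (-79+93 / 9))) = -516078 / 163873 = -3.15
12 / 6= 2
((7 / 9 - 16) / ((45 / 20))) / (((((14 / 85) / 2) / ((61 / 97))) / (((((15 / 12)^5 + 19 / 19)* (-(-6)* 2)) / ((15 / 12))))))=-65493809 / 32592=-2009.51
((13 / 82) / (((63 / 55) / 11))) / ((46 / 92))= 7865 / 2583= 3.04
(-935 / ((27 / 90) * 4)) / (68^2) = -275 / 1632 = -0.17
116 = 116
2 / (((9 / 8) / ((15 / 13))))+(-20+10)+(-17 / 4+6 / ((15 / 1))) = -9203 / 780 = -11.80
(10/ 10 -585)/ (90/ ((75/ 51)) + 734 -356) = -730/ 549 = -1.33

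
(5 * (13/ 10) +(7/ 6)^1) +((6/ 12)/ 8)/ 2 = 739/ 96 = 7.70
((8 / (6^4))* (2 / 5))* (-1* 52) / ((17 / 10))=-104 / 1377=-0.08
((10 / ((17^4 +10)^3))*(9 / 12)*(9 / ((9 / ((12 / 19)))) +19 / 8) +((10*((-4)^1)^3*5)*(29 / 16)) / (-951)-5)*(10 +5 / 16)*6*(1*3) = 91651191410827503172575 / 449330474926973784704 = 203.97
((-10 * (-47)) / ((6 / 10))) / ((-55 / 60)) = -9400 / 11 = -854.55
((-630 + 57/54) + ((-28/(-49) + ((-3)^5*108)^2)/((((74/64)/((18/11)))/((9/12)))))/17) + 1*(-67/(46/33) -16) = 11652080273335/270963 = 43002477.36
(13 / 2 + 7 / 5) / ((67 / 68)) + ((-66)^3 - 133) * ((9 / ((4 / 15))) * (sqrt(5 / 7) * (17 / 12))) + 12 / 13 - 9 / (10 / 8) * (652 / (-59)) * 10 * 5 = 1024502942 / 256945 - 220036185 * sqrt(35) / 112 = -11618795.13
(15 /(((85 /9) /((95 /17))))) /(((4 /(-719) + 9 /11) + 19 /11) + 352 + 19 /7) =142006095 /5716033607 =0.02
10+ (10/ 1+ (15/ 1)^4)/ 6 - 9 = 50641/ 6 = 8440.17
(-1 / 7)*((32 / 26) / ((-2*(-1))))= -8 / 91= -0.09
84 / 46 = 42 / 23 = 1.83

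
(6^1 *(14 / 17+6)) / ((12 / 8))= 464 / 17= 27.29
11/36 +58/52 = 665/468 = 1.42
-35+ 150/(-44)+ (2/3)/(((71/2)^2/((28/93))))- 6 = -1374085975/30941658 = -44.41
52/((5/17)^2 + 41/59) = 221663/3331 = 66.55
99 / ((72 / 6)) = 33 / 4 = 8.25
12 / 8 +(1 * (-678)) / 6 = -223 / 2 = -111.50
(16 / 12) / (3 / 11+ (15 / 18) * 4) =44 / 119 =0.37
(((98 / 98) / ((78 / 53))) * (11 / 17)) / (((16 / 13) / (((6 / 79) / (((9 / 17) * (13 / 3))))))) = 583 / 49296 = 0.01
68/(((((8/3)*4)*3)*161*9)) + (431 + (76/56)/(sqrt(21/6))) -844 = -4787479/11592 + 19*sqrt(14)/98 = -412.27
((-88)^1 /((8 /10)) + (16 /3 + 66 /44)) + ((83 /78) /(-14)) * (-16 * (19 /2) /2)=-17725 /182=-97.39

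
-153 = -153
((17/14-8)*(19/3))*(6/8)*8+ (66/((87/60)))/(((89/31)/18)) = 497215/18067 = 27.52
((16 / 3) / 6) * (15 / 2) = 20 / 3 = 6.67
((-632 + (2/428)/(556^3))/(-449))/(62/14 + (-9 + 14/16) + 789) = 162724620133369/90786255035116944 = 0.00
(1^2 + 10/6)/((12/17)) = 34/9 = 3.78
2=2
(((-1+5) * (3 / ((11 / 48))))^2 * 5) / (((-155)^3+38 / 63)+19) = -10450944 / 2838694969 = -0.00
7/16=0.44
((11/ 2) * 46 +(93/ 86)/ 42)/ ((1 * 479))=304643/ 576716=0.53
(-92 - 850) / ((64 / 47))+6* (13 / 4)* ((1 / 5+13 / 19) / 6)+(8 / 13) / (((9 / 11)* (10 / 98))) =-242408947 / 355680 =-681.54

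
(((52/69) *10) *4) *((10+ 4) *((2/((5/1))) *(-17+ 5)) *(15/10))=-69888/23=-3038.61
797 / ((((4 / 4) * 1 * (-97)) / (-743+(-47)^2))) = -1168402 / 97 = -12045.38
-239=-239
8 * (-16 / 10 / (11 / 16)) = -1024 / 55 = -18.62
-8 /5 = -1.60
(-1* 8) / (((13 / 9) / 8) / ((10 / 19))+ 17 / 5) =-1152 / 539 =-2.14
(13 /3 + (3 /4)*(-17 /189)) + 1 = 1327 /252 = 5.27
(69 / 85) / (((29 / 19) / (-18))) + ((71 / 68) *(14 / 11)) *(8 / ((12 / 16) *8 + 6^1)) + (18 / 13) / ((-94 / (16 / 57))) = -8207624981 / 944334105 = -8.69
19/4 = 4.75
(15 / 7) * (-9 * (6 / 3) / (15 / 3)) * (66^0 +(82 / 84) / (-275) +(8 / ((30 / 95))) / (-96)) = -5.65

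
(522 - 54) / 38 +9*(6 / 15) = 1512 / 95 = 15.92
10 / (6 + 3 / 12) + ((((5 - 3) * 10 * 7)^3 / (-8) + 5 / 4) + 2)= -6859903 / 20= -342995.15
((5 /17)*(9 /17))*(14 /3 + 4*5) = 1110 /289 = 3.84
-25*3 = -75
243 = 243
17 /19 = 0.89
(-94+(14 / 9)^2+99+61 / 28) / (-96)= -0.10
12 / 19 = 0.63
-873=-873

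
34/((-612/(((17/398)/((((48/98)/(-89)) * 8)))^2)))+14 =1466033779343/105109291008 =13.95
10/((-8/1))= -5/4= -1.25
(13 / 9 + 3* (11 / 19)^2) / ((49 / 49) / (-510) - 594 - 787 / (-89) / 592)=-0.00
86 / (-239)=-0.36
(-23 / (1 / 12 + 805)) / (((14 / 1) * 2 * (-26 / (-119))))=-0.00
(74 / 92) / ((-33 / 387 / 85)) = -405705 / 506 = -801.79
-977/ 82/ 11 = -977/ 902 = -1.08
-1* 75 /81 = -25 /27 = -0.93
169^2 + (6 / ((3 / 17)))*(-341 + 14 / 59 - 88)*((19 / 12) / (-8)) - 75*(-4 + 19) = 85869683 / 2832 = 30321.22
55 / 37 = 1.49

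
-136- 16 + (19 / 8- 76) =-1805 / 8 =-225.62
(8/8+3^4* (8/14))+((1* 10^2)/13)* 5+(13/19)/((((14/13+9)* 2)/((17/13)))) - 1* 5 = 36598455/452998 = 80.79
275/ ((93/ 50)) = 13750/ 93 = 147.85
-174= -174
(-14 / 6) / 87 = -0.03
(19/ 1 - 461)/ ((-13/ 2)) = 68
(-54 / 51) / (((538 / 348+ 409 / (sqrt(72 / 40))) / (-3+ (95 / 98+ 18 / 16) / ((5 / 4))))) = -273393846 / 11718619255735+ 24109475148 * sqrt(5) / 11718619255735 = 0.00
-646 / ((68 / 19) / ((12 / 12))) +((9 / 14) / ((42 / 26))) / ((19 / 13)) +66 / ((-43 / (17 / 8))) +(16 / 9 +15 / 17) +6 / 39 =-57545563531 / 318502548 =-180.68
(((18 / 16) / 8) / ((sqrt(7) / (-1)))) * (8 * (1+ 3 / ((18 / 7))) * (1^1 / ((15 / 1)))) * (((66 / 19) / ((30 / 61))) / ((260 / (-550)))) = 7381 * sqrt(7) / 21280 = 0.92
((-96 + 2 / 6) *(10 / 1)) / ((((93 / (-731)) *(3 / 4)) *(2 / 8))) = 33567520 / 837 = 40104.56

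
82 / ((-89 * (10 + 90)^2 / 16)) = -82 / 55625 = -0.00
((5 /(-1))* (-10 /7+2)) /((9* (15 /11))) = -44 /189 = -0.23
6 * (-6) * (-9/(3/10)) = 1080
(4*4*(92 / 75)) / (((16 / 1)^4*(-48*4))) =-23 / 14745600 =-0.00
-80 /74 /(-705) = 8 /5217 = 0.00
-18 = -18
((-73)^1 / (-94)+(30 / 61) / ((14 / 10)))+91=3697829 / 40138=92.13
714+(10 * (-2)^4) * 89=14954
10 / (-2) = -5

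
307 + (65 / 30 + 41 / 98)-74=34631 / 147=235.59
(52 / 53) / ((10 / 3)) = 78 / 265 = 0.29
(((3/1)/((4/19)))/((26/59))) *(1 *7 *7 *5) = 823935/104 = 7922.45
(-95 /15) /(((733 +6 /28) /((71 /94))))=-9443 /1447365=-0.01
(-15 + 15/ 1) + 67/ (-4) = -67/ 4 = -16.75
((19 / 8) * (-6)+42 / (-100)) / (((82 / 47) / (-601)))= 41438349 / 8200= 5053.46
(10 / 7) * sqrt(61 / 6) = 5 * sqrt(366) / 21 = 4.56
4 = 4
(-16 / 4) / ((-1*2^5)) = 1 / 8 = 0.12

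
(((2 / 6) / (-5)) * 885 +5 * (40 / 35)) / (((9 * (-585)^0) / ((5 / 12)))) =-1865 / 756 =-2.47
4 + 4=8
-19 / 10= -1.90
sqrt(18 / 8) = 3 / 2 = 1.50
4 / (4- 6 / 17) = 34 / 31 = 1.10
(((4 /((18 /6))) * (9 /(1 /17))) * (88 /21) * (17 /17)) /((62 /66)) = 197472 /217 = 910.01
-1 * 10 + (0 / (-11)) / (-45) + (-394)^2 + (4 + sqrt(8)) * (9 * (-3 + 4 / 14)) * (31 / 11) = 11931198 / 77 -10602 * sqrt(2) / 77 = 154755.90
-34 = -34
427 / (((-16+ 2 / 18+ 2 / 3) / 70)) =-269010 / 137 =-1963.58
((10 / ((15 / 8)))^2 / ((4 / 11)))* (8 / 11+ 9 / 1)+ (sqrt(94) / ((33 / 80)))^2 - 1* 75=149837 / 121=1238.32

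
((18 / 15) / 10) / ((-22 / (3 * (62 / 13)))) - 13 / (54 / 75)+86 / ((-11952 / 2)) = -193858627 / 10682100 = -18.15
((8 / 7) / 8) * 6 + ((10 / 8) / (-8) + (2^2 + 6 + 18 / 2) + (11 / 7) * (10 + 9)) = 11101 / 224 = 49.56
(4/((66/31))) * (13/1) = 806/33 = 24.42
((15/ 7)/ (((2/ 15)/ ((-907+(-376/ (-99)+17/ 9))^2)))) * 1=99524911250/ 7623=13055871.87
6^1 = 6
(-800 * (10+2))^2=92160000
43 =43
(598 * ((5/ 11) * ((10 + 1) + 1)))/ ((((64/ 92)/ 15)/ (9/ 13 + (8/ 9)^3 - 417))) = -29230752.92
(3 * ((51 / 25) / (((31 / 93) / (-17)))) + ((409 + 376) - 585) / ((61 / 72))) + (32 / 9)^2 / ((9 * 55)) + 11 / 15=-920787442 / 12228975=-75.30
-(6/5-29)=139/5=27.80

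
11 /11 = 1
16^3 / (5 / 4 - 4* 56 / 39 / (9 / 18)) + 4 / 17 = -10856204 / 27149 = -399.87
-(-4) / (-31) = -4 / 31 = -0.13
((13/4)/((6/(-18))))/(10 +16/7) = -273/344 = -0.79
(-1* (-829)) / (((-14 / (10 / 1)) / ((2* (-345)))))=2860050 / 7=408578.57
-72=-72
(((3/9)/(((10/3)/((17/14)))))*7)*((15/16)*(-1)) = -51/64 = -0.80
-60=-60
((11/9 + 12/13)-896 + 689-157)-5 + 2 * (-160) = -80362/117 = -686.85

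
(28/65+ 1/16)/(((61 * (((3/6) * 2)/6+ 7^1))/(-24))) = -4617/170495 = -0.03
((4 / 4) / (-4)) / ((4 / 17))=-17 / 16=-1.06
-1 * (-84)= 84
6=6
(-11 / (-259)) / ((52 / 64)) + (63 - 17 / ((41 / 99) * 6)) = 15519467 / 276094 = 56.21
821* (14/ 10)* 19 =109193/ 5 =21838.60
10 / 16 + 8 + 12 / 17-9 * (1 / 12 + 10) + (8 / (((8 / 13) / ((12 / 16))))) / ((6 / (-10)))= -13283 / 136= -97.67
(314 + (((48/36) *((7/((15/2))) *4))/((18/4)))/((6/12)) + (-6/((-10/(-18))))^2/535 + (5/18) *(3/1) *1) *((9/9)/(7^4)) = 687431117/5202366750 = 0.13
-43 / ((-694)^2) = -43 / 481636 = -0.00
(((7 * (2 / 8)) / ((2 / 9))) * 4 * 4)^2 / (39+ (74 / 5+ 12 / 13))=1031940 / 3557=290.12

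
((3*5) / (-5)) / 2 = -3 / 2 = -1.50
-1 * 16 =-16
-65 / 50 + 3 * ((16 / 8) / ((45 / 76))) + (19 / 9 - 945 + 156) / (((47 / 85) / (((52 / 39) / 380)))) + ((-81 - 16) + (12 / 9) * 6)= -4106585 / 48222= -85.16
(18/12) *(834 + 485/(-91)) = 226227/182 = 1243.01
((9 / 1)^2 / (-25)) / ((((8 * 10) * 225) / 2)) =-9 / 25000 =-0.00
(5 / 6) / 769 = 5 / 4614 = 0.00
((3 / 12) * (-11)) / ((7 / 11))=-121 / 28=-4.32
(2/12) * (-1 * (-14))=7/3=2.33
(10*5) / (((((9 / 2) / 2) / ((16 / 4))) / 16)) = 12800 / 9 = 1422.22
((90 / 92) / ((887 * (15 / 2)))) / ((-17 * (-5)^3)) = 3 / 43352125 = 0.00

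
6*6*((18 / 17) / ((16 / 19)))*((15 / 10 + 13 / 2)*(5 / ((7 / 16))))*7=492480 / 17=28969.41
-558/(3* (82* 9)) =-31/123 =-0.25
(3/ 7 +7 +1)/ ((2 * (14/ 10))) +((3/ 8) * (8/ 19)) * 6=7369/ 1862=3.96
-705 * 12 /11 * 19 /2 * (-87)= 6992190 /11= 635653.64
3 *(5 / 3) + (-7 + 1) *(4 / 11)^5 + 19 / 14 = 14247523 / 2254714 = 6.32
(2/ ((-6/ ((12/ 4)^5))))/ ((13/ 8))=-648/ 13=-49.85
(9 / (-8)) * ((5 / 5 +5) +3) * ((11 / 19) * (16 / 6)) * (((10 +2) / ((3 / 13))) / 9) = -1716 / 19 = -90.32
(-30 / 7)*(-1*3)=90 / 7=12.86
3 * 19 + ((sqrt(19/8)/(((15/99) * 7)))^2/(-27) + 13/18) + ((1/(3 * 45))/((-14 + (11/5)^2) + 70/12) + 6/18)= 2551589897/44011800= 57.98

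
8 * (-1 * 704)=-5632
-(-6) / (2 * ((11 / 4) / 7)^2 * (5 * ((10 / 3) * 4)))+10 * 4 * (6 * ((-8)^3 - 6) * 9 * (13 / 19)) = -43999939242 / 57475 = -765549.18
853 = 853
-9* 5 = -45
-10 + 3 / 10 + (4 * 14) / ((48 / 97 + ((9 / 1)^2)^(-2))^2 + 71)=-321528704706791 / 36070161500930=-8.91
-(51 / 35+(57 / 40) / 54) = -7477 / 5040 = -1.48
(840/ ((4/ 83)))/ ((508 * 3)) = 2905/ 254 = 11.44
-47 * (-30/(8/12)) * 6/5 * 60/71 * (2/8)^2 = 19035/142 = 134.05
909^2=826281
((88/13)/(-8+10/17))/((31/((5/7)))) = -3740/177723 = -0.02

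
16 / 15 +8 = 136 / 15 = 9.07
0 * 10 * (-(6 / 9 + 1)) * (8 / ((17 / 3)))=0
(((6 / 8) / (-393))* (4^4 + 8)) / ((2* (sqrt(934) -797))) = 0.00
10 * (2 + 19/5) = 58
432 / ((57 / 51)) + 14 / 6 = 22165 / 57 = 388.86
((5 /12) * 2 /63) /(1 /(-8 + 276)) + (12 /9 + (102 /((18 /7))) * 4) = 30910 /189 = 163.54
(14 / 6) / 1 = 7 / 3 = 2.33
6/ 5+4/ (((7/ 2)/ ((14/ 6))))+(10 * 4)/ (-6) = -14/ 5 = -2.80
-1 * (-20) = 20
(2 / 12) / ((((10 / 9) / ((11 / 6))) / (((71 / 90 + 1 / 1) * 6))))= 1771 / 600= 2.95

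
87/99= 29/33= 0.88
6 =6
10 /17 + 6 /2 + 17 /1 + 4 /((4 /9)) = 503 /17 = 29.59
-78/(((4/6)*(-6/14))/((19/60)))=1729/20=86.45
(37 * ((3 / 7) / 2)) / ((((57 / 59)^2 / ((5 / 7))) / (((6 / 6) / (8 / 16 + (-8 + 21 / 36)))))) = -1287970 / 1468187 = -0.88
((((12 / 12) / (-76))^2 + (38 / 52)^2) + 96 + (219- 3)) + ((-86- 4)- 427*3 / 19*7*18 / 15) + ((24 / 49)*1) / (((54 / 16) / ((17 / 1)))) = -734689737767 / 2152397520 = -341.34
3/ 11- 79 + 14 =-64.73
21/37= 0.57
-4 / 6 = -2 / 3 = -0.67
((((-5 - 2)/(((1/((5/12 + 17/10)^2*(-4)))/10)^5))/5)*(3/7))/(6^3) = 1091533853073393531649/2125764000000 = 513478379.10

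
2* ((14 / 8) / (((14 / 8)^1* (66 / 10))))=10 / 33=0.30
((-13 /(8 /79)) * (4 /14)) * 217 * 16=-127348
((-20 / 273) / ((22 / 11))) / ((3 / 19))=-190 / 819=-0.23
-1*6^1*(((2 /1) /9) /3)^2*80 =-640 /243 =-2.63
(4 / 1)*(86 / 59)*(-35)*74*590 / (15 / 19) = -33856480 / 3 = -11285493.33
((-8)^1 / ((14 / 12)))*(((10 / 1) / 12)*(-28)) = 160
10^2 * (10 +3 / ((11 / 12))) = 1327.27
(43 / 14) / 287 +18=72367 / 4018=18.01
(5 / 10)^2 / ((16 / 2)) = 0.03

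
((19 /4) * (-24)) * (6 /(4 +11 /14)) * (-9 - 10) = 181944 /67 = 2715.58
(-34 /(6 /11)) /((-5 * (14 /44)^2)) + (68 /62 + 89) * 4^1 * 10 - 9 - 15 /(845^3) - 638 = 1693680289100714 /549894215325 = 3080.01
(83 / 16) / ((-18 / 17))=-4.90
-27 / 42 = -9 / 14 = -0.64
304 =304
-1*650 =-650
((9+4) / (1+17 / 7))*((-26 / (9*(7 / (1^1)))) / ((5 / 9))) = -169 / 60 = -2.82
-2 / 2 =-1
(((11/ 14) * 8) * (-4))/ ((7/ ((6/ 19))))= -1056/ 931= -1.13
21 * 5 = 105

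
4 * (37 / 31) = 4.77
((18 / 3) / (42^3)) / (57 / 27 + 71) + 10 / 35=257937 / 902776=0.29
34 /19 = 1.79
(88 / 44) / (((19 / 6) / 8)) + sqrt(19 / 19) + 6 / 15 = 613 / 95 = 6.45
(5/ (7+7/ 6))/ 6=5/ 49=0.10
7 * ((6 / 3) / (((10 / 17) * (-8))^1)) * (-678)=40341 / 20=2017.05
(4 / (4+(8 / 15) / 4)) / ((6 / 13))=65 / 31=2.10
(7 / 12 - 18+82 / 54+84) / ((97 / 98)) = 360395 / 5238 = 68.80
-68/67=-1.01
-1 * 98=-98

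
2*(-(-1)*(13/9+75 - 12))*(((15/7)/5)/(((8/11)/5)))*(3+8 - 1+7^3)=2815175/21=134055.95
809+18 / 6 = 812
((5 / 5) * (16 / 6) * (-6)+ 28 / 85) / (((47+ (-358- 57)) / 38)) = 6327 / 3910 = 1.62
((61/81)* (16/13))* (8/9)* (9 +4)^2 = 101504/729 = 139.24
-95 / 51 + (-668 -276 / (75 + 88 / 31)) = -82871675 / 123063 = -673.41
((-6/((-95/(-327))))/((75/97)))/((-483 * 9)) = 0.01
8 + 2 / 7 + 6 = 100 / 7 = 14.29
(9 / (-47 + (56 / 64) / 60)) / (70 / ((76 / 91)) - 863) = 8640 / 35145883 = 0.00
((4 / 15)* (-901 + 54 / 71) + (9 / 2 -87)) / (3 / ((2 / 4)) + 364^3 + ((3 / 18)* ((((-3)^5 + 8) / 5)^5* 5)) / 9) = -6183549 / 517453916075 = -0.00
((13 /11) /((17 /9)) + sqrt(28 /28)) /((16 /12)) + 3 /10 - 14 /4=-1852 /935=-1.98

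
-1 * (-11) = 11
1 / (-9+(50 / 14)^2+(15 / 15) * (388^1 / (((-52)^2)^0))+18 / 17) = 833 / 327214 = 0.00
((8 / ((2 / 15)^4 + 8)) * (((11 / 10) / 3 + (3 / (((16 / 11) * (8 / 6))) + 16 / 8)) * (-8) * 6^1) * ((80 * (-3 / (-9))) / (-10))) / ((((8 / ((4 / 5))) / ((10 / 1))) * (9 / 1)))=2817750 / 50627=55.66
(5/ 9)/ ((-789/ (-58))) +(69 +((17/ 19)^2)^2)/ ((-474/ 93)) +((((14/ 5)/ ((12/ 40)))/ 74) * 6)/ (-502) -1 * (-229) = 146228821853085706/ 678947906133333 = 215.38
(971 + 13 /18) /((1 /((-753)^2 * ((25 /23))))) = 27548762275 /46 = 598886136.41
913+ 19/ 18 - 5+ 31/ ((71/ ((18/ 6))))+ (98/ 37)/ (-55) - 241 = 1740713471/ 2600730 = 669.32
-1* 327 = -327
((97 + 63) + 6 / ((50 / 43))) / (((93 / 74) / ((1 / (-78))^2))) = 152773 / 7072650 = 0.02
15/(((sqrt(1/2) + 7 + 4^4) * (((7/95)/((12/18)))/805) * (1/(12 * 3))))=2068758000/138337 - 3933000 * sqrt(2)/138337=14914.27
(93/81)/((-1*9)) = -31/243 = -0.13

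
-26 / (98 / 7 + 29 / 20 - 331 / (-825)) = -85800 / 52309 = -1.64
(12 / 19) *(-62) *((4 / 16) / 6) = -31 / 19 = -1.63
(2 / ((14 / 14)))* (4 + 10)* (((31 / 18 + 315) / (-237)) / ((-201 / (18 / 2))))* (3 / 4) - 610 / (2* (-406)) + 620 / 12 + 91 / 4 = 985398179 / 12893748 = 76.42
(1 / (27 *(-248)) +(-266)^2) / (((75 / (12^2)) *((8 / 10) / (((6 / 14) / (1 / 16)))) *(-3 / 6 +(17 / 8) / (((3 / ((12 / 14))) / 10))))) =758051480 / 3627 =209002.34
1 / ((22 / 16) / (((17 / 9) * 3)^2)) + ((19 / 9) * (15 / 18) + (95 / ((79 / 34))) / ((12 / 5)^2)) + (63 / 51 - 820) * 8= -20798431309 / 3190968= -6517.91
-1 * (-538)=538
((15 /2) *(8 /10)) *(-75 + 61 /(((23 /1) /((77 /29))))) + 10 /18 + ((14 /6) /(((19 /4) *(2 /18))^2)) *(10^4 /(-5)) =-37188564097 /2167083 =-17160.66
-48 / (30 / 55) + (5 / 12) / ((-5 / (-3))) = -351 / 4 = -87.75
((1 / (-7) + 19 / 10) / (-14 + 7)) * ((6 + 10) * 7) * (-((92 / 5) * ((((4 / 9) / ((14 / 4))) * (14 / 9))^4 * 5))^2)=11923653847416832 / 21618568869938145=0.55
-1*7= -7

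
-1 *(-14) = 14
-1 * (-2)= 2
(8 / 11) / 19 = 8 / 209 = 0.04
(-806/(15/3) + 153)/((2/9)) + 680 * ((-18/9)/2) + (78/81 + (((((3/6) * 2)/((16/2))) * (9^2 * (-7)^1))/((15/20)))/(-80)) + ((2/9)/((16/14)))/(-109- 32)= -714.76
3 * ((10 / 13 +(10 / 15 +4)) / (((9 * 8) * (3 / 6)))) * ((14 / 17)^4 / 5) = 2036048 / 48859785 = 0.04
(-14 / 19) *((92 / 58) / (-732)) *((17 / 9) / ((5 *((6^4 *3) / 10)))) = 0.00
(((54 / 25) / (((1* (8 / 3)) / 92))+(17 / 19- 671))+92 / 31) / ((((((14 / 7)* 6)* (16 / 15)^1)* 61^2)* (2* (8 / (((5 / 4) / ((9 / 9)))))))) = -8726293 / 8977076224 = -0.00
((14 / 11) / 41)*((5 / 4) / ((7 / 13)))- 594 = -535723 / 902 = -593.93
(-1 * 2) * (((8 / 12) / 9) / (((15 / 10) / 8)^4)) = -262144 / 2187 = -119.86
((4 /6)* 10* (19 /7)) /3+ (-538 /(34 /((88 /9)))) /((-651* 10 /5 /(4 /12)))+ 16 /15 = 1523504 /213435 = 7.14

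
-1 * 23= -23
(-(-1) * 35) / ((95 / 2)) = 0.74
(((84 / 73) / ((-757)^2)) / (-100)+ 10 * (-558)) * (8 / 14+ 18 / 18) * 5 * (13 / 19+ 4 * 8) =-1432969.17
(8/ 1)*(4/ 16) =2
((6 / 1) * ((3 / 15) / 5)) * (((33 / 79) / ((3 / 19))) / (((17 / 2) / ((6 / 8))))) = 1881 / 33575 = 0.06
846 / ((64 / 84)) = 8883 / 8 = 1110.38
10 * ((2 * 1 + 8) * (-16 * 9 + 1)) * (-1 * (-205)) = -2931500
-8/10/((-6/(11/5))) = 22/75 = 0.29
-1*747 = -747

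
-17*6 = -102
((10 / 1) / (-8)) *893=-4465 / 4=-1116.25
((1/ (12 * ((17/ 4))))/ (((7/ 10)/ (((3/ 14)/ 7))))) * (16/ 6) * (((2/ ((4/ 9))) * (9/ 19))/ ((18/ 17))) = 30/ 6517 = 0.00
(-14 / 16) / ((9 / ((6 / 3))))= -0.19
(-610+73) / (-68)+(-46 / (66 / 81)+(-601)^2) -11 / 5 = 1350701907 / 3740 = 361150.24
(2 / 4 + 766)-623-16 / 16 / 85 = 24393 / 170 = 143.49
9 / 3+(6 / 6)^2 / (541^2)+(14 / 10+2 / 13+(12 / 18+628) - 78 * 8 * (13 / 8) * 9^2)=-4651477279817 / 57072795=-81500.78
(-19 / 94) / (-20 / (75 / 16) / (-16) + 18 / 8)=-570 / 7097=-0.08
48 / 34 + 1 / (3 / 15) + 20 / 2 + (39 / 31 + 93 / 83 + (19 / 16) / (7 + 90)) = 1276430743 / 67886032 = 18.80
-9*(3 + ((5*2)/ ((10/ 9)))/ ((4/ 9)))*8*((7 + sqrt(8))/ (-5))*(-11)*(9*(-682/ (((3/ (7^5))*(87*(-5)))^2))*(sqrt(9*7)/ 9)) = 262772035431752*sqrt(14)/ 105125 + 919702124011132*sqrt(7)/ 105125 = 32499462809.06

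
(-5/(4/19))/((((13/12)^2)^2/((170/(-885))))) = 5581440/1685099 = 3.31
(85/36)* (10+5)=425/12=35.42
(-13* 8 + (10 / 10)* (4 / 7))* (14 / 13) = -1448 / 13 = -111.38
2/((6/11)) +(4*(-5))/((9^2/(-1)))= 317/81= 3.91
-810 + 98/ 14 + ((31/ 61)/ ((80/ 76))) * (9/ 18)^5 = -31348531/ 39040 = -802.98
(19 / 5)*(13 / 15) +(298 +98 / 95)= 430813 / 1425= 302.32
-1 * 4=-4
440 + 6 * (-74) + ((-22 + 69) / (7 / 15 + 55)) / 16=-52543 / 13312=-3.95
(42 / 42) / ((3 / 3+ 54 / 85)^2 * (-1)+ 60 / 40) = -14450 / 16967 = -0.85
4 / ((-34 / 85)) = -10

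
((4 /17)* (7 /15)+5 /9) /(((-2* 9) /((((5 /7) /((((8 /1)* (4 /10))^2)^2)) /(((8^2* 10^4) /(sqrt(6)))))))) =-509* sqrt(6) /1293724680192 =-0.00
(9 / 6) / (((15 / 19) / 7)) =133 / 10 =13.30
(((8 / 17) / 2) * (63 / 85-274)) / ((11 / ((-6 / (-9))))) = -185816 / 47685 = -3.90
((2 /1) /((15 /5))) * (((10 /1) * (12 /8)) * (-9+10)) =10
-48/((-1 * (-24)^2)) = 1/12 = 0.08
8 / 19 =0.42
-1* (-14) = 14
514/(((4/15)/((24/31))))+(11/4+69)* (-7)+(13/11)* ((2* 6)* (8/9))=4102697/4092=1002.61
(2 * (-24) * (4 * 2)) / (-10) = 192 / 5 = 38.40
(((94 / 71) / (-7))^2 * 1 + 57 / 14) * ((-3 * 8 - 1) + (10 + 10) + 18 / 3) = 2029031 / 494018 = 4.11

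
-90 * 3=-270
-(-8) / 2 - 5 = -1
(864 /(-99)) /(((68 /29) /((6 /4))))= -1044 /187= -5.58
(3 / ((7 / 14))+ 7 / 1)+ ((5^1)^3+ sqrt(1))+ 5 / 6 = 839 / 6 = 139.83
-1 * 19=-19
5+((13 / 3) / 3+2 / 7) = 424 / 63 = 6.73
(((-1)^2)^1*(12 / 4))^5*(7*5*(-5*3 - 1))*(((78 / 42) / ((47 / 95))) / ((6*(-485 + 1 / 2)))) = 140400 / 799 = 175.72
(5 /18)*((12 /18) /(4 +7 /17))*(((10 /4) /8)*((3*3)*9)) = 17 /16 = 1.06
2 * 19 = 38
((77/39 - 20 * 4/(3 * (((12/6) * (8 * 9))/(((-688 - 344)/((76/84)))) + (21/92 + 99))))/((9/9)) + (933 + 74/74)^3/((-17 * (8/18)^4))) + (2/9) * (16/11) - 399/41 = -96765354890734594211185/78776759359584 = -1228349016.61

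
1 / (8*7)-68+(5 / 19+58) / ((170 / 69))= -4009581 / 90440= -44.33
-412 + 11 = -401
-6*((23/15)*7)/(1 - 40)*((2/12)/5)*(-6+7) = 161/2925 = 0.06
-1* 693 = -693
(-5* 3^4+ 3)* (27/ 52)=-5427/ 26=-208.73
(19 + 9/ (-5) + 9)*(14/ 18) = 917/ 45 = 20.38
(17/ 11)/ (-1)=-17/ 11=-1.55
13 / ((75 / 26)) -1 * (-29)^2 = -62737 / 75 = -836.49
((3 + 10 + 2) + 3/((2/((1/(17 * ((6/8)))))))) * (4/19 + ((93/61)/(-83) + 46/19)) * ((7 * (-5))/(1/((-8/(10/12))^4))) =-2400667525251072/204418625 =-11743878.65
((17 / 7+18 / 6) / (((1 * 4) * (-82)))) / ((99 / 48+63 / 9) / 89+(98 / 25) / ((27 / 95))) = -913140 / 766595081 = -0.00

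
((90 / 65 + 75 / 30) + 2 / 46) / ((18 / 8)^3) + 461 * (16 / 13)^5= 100088966560 / 76857651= 1302.26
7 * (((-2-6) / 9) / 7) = -8 / 9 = -0.89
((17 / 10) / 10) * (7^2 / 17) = 49 / 100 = 0.49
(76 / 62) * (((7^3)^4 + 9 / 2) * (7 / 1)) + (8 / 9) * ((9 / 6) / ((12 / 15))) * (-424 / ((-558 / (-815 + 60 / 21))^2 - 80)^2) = 112607063388589412849560870403 / 948132884825967786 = 118767174085.79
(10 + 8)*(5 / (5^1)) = 18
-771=-771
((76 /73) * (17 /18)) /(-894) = -323 /293679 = -0.00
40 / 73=0.55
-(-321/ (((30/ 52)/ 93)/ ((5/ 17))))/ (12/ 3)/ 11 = 345.89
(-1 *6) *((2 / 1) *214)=-2568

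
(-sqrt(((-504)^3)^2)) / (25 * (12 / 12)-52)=4741632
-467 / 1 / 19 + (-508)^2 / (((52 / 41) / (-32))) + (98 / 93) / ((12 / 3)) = -299136518831 / 45942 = -6511177.55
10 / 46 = 5 / 23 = 0.22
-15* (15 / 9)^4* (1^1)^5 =-3125 / 27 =-115.74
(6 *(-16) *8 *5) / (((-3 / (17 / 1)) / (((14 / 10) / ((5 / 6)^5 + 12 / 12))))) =236888064 / 10901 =21730.86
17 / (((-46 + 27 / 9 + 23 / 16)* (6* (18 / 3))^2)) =-17 / 53865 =-0.00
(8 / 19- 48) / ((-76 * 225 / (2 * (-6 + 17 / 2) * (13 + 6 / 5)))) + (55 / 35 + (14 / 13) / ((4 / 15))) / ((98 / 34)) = 1552920553 / 724364550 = 2.14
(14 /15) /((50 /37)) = 259 /375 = 0.69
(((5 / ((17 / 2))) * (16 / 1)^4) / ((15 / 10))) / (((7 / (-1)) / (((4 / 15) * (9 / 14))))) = -524288 / 833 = -629.40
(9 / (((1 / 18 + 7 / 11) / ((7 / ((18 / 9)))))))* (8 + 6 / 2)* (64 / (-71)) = -4390848 / 9727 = -451.41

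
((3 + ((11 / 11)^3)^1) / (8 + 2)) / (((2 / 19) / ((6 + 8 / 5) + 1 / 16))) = 11647 / 400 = 29.12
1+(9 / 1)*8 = 73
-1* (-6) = 6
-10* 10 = -100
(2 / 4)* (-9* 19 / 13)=-171 / 26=-6.58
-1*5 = -5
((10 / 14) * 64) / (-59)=-320 / 413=-0.77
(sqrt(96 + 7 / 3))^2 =295 / 3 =98.33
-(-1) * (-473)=-473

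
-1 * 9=-9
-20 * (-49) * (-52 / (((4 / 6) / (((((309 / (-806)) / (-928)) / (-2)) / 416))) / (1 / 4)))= 227115 / 23934976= 0.01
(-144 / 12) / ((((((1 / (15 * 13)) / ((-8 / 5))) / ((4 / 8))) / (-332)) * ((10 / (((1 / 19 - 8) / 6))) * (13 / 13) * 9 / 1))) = 2606864 / 285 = 9146.89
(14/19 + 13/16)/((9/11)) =1.89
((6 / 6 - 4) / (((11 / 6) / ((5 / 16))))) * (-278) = 6255 / 44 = 142.16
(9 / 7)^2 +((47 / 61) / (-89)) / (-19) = 8357534 / 5054399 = 1.65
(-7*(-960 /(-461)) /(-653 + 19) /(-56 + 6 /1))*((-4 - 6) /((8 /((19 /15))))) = 0.00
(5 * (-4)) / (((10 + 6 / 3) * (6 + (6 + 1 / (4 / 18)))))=-10 / 99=-0.10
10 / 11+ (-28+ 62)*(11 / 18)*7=14489 / 99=146.35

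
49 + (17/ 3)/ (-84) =12331/ 252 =48.93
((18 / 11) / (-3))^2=36 / 121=0.30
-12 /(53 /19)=-228 /53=-4.30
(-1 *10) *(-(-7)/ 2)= -35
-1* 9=-9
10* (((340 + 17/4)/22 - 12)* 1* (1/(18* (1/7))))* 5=18725/264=70.93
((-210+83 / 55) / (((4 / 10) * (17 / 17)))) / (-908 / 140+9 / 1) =-401345 / 1936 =-207.31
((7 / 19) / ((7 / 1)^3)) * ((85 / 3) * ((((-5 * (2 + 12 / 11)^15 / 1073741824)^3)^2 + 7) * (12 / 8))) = 3913436765933588249753358174633214870959829140457210133247434768802255760798093571805787555852807768953664871858919973733405 / 12246752769595824457831996590805743773971637972461168032181279673055086846013380190545569408401013474278811351104826835468288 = 0.32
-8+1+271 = 264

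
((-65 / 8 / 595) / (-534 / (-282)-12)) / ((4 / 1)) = 611 / 1808800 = 0.00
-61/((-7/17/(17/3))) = 17629/21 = 839.48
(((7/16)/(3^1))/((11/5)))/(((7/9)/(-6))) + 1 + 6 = 571/88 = 6.49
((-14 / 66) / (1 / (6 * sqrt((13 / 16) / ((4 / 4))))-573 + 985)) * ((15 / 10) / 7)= -12051 / 109230242 + 3 * sqrt(13) / 218460484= -0.00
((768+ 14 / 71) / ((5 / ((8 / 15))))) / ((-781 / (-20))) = 1745344 / 831765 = 2.10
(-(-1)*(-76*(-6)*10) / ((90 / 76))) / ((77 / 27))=103968 / 77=1350.23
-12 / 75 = -4 / 25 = -0.16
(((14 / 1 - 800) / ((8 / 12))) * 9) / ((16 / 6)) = -31833 / 8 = -3979.12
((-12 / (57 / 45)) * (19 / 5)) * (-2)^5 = 1152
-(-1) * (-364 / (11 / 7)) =-2548 / 11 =-231.64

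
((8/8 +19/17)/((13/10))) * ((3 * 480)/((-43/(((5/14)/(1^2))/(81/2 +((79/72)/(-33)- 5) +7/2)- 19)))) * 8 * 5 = 51043177728000/1231769357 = 41438.91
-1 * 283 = -283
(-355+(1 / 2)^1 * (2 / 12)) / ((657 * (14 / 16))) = -8518 / 13797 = -0.62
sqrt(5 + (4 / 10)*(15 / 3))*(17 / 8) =17*sqrt(7) / 8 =5.62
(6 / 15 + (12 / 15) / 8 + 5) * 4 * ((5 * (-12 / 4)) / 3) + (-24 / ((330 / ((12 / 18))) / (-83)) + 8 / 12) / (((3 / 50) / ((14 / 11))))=-1270 / 121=-10.50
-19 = -19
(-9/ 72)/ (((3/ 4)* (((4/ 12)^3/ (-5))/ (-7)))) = -315/ 2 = -157.50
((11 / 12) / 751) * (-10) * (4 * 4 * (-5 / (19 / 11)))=24200 / 42807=0.57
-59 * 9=-531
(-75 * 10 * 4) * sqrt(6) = -3000 * sqrt(6) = -7348.47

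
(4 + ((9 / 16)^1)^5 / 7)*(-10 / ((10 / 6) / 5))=-441287655 / 3670016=-120.24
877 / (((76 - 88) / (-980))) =214865 / 3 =71621.67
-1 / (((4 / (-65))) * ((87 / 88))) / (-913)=-130 / 7221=-0.02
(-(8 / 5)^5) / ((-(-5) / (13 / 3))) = -425984 / 46875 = -9.09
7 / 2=3.50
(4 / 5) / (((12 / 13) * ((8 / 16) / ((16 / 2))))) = 208 / 15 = 13.87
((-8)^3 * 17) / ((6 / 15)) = -21760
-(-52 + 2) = 50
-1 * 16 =-16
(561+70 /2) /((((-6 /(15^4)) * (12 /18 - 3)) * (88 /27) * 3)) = 67888125 /308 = 220415.99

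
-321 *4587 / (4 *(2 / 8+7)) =-1472427 / 29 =-50773.34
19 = 19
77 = 77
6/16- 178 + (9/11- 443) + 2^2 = -54191/88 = -615.81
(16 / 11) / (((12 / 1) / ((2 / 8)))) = 1 / 33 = 0.03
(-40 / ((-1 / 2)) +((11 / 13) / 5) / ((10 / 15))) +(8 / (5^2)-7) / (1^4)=47823 / 650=73.57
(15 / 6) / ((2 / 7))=35 / 4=8.75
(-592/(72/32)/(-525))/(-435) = -0.00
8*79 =632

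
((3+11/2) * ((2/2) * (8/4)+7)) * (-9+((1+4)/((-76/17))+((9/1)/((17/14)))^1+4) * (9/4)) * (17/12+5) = 16904349/2432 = 6950.80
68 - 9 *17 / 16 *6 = 85 / 8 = 10.62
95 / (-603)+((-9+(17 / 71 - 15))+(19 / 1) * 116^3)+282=29657282.08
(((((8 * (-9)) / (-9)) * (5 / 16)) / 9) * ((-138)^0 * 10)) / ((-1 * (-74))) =25 / 666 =0.04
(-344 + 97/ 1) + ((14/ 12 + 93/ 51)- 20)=-26929/ 102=-264.01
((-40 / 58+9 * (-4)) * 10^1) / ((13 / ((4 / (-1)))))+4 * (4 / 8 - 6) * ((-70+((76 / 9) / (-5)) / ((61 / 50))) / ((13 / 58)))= 1473552200 / 206973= 7119.54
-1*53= -53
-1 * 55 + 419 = 364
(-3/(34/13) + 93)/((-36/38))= -6593/68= -96.96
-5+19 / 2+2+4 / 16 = 27 / 4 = 6.75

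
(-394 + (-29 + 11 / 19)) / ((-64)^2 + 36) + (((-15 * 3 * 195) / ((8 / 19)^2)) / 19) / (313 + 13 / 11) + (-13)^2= 25822959673 / 160784384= 160.61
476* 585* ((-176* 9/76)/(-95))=22054032/361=61091.50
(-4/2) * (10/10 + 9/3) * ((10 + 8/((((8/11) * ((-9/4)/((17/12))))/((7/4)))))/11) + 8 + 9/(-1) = 161/297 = 0.54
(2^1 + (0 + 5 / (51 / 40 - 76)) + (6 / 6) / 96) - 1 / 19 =10308919 / 5451936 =1.89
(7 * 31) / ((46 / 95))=448.15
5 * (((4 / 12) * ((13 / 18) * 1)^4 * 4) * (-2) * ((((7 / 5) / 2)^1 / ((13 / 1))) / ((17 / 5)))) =-76895 / 1338444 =-0.06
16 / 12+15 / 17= 113 / 51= 2.22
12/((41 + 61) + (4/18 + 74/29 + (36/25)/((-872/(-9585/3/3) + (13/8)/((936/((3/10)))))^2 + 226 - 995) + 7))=1656243652277196/15426815418405761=0.11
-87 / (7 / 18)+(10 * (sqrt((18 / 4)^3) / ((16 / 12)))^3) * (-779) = -2069962695 * sqrt(2) / 1024 - 1566 / 7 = -2858982.81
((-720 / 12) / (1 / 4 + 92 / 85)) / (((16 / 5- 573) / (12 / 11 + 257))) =96526000 / 4732189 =20.40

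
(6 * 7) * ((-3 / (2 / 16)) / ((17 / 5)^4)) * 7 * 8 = -35280000 / 83521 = -422.41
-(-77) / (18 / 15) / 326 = 385 / 1956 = 0.20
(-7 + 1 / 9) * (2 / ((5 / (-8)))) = 992 / 45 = 22.04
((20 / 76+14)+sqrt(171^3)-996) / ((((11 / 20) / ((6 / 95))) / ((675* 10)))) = -3021786000 / 3971+4374000* sqrt(19) / 11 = 972293.24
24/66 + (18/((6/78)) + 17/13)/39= 35677/5577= 6.40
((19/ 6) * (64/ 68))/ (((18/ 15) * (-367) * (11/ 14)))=-5320/ 617661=-0.01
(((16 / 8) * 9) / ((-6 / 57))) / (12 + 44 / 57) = -9747 / 728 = -13.39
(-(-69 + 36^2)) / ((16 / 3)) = -3681 / 16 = -230.06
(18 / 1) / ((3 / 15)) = 90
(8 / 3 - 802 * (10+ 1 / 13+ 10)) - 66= -630436 / 39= -16165.03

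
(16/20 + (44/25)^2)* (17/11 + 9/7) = 75864/6875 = 11.03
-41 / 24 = -1.71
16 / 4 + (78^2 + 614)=6702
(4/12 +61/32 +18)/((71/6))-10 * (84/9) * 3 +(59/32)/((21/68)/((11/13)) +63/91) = -3229837579/11679216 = -276.55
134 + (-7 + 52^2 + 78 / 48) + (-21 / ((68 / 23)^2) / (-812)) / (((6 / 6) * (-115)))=7596873571 / 2681920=2832.62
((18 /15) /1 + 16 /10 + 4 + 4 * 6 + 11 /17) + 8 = 3353 /85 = 39.45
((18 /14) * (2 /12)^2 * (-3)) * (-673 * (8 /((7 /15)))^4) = 104664960000 /16807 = 6227462.37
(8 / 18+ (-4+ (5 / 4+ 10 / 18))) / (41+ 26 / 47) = -47 / 1116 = -0.04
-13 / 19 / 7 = -13 / 133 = -0.10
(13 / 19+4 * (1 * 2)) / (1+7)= 165 / 152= 1.09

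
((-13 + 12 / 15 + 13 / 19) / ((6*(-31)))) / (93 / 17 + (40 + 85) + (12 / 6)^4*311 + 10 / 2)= 9299 / 767717325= 0.00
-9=-9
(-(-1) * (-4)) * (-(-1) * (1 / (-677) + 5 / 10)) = -1350 / 677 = -1.99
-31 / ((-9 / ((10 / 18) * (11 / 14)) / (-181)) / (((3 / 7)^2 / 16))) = -308605 / 98784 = -3.12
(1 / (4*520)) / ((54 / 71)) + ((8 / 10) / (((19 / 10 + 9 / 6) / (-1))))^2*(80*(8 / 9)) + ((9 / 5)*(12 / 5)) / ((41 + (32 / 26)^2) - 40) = 5.66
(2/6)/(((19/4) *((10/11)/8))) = 176/285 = 0.62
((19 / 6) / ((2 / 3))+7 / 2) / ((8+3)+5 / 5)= 11 / 16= 0.69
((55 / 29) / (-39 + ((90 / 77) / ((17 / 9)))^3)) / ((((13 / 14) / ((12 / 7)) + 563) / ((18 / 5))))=-3552827460336 / 11367135158198825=-0.00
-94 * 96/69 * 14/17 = -42112/391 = -107.70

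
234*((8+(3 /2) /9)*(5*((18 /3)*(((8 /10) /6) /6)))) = 1274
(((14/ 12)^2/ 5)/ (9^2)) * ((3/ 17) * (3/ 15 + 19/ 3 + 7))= 9947/ 1239300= 0.01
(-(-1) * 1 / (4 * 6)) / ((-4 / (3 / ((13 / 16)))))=-1 / 26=-0.04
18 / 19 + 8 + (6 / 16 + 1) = 1569 / 152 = 10.32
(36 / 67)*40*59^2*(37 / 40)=69204.36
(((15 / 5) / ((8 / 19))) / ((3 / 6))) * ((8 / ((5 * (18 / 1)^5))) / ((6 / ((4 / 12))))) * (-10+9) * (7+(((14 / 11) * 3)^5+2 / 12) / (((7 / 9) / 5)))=-223827783217 / 63906531353280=-0.00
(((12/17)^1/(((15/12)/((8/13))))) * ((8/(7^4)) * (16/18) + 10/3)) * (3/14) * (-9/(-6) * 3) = 20763072/18571735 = 1.12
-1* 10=-10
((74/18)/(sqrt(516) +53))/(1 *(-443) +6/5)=-9805/45587133 +370 *sqrt(129)/45587133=-0.00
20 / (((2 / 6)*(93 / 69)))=1380 / 31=44.52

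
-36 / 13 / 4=-9 / 13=-0.69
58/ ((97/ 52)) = 3016/ 97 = 31.09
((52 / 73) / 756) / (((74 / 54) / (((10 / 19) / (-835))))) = -26 / 59991911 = -0.00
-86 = -86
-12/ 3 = -4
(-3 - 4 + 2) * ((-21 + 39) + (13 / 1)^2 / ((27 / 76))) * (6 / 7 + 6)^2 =-116070.75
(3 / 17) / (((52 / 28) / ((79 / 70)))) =237 / 2210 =0.11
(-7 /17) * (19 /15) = -133 /255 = -0.52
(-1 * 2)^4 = 16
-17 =-17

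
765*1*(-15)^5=-580921875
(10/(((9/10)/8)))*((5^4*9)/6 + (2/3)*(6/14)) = 5251600/63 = 83358.73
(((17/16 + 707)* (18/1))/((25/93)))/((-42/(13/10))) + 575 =-892.51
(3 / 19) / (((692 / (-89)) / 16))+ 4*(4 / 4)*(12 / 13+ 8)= 1511284 / 42731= 35.37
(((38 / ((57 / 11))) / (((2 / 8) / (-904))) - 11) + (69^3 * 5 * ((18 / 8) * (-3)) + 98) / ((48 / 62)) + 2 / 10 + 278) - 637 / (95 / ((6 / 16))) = -43615078461 / 3040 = -14347065.28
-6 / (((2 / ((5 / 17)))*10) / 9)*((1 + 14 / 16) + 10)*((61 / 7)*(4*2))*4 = -312930 / 119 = -2629.66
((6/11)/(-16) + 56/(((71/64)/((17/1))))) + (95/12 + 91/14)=16354579/18744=872.52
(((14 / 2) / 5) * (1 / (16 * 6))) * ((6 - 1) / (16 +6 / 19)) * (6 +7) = 0.06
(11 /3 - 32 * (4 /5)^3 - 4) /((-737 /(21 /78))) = 0.01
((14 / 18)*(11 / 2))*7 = 539 / 18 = 29.94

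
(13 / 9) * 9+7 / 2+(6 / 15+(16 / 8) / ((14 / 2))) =1203 / 70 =17.19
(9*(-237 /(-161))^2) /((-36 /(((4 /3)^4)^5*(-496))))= 850894456549801984 /10042326495369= 84730.81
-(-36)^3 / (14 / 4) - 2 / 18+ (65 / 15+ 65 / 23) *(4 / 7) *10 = 19374703 / 1449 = 13371.09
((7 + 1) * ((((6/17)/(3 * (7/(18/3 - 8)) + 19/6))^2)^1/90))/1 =0.00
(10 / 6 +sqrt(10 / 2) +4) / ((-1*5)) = -17 / 15-sqrt(5) / 5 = -1.58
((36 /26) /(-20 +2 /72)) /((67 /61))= -39528 /626249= -0.06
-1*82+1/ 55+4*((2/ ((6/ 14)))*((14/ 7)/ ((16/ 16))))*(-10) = -75127/ 165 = -455.32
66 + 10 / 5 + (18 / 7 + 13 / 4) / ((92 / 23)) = 7779 / 112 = 69.46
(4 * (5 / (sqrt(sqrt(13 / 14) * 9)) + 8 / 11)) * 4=128 / 11 + 80 * 13^(3 / 4) * 14^(1 / 4) / 39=38.80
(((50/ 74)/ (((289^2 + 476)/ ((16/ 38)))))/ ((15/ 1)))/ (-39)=-40/ 6908837247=-0.00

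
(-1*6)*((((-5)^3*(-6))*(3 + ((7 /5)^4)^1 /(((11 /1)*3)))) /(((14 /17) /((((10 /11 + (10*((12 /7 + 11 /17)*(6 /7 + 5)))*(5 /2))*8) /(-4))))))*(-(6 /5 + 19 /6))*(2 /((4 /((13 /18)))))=-18618071.81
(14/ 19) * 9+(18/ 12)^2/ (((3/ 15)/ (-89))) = -75591/ 76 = -994.62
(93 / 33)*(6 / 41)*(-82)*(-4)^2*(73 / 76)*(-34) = 3693216 / 209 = 17670.89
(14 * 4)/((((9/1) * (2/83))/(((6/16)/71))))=581/426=1.36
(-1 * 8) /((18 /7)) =-28 /9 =-3.11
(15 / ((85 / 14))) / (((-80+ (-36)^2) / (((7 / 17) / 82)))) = 147 / 14408384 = 0.00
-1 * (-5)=5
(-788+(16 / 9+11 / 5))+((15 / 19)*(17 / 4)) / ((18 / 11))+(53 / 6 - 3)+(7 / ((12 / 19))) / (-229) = -1215788033 / 1566360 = -776.19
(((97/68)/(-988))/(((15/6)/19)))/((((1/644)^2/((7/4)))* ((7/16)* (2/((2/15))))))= -20114696/16575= -1213.56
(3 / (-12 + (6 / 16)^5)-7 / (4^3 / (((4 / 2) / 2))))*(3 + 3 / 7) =-9042267 / 7335496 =-1.23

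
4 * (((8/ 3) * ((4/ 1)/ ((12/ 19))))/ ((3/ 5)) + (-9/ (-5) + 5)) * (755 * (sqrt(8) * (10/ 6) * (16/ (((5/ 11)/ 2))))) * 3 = 2006169088 * sqrt(2)/ 27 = 105079686.39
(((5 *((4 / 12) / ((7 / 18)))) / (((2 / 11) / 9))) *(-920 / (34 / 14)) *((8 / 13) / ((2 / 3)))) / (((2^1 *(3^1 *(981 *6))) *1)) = -50600 / 24089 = -2.10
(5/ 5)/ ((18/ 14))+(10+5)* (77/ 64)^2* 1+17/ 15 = 4354331/ 184320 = 23.62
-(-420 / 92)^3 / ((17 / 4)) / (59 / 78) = 361179000 / 12203501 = 29.60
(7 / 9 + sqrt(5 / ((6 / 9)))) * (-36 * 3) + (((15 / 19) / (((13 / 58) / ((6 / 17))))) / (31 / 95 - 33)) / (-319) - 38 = -54 * sqrt(30) - 230147407 / 1886456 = -417.77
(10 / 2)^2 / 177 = 25 / 177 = 0.14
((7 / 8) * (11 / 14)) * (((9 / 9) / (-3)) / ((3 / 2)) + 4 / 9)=11 / 72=0.15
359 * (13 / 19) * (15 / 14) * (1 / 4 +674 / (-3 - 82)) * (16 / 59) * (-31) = 323787126 / 19057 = 16990.46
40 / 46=20 / 23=0.87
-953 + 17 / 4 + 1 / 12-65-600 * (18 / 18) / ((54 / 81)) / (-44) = -993.21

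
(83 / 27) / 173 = 83 / 4671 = 0.02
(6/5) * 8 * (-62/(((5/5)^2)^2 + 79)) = -186/25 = -7.44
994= 994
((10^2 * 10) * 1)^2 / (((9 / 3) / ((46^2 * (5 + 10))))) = 10580000000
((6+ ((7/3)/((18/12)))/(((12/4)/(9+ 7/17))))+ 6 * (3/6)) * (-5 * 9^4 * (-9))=4098052.06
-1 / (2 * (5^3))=-1 / 250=-0.00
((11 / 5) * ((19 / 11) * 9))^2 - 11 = 28966 / 25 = 1158.64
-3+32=29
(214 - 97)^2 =13689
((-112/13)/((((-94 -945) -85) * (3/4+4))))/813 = 112/56427891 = 0.00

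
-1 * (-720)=720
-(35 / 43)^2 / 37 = -1225 / 68413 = -0.02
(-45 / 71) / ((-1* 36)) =5 / 284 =0.02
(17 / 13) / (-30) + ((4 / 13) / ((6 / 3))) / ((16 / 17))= 187 / 1560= 0.12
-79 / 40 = -1.98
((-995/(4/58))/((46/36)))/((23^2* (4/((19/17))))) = -4934205/827356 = -5.96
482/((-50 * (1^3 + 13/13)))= -241/50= -4.82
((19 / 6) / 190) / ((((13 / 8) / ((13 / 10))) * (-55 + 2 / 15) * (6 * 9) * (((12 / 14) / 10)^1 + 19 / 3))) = -7 / 9984636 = -0.00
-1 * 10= -10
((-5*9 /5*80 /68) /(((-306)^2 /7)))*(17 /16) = -35 /41616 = -0.00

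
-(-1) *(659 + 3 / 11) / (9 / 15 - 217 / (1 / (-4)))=36260 / 47773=0.76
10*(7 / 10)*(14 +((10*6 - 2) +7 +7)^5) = 13544423522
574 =574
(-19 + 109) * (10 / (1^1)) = 900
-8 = -8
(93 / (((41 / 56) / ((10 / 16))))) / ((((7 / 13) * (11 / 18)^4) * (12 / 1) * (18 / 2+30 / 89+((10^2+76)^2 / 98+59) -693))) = -230616919260 / 807811948163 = -0.29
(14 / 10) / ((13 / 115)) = 161 / 13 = 12.38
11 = 11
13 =13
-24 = -24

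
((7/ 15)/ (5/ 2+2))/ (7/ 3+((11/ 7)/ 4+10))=392/ 48105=0.01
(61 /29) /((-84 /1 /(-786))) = 7991 /406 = 19.68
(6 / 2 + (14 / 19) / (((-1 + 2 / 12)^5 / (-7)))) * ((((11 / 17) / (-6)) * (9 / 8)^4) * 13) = -294030644193 / 8268800000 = -35.56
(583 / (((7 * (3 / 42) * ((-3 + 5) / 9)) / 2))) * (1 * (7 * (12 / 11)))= 80136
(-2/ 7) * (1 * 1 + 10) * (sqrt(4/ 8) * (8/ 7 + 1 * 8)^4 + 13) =-184549376 * sqrt(2)/ 16807- 286/ 7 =-15569.64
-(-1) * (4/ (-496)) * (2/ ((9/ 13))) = -13/ 558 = -0.02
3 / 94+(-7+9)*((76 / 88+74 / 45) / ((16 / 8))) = 59093 / 23265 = 2.54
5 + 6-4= 7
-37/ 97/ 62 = -37/ 6014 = -0.01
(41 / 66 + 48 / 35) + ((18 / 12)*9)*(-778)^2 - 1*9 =18875765353 / 2310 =8171326.99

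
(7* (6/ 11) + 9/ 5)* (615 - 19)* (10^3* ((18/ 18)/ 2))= 18416400/ 11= 1674218.18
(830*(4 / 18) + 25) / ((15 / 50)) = 18850 / 27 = 698.15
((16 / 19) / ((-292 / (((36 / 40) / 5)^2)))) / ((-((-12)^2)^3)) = 1 / 31956480000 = 0.00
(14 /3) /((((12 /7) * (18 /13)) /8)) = 15.73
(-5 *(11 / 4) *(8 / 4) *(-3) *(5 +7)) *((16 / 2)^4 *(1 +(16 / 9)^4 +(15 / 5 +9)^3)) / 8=642583321600 / 729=881458603.02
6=6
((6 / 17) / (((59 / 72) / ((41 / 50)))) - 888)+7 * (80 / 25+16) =-18887664 / 25075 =-753.25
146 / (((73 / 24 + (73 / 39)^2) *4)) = 6084 / 1091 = 5.58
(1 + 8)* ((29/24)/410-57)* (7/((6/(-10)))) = 3925957/656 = 5984.69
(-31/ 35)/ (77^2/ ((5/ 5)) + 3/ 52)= -1612/ 10790885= -0.00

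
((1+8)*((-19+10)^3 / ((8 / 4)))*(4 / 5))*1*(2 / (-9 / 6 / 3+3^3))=-52488 / 265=-198.07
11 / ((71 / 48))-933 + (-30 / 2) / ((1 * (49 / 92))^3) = -8560606755 / 8353079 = -1024.84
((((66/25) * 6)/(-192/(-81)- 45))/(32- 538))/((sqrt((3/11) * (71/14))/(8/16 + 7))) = 243 * sqrt(32802)/9397915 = 0.00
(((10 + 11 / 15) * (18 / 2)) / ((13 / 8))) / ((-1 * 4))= -966 / 65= -14.86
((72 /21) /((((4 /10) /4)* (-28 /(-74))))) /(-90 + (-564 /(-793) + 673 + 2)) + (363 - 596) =-1766440551 /7586327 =-232.85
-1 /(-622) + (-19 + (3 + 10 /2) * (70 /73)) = -514321 /45406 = -11.33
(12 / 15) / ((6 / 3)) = 0.40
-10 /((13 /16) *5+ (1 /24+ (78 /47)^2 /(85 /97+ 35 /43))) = -1245876000 /714339187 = -1.74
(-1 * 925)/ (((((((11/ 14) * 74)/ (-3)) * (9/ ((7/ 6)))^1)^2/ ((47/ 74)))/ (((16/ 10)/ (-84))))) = 80605/ 161010828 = 0.00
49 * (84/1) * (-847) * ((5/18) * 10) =-29052100/3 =-9684033.33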